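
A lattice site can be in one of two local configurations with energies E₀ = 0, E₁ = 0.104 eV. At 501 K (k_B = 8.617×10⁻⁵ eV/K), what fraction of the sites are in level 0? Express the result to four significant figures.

0.9175

k_BT = 8.617×10⁻⁵ × 501 K = 0.0431712 eV.
Eᵢ/kT = 0, 2.40901.
Z = Σ e^(−Eᵢ/kT) = e^(−0) + e^(−2.40901) = 1.00000 + 0.0899043 = 1.08990.
P₀ = e^(−E₀/kT) / Z = 1.00000/1.08990 = 0.9175.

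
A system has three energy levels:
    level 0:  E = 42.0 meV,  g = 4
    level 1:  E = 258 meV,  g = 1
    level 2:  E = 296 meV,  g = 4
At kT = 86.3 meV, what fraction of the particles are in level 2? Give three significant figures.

Eᵢ/kT = 0.48667, 2.9896, 3.4299.
Z = Σ gᵢe^(−Eᵢ/kT) = 4·e^(−0.48667) + 1·e^(−2.9896) + 4·e^(−3.4299) = 2.4587 + 0.050308 + 0.12956 = 2.6386.
P₂ = g₂ e^(−E₂/kT) / Z = 0.12956/2.6386 = 0.0491.

0.0491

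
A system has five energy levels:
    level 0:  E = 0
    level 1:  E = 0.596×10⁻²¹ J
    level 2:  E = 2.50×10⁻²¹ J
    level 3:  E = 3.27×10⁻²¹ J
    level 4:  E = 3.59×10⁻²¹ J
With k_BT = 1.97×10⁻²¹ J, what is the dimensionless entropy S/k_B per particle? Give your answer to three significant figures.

1.37

Eᵢ/kT = 0, 0.30254, 1.2690, 1.6599, 1.8223.
Z = Σ e^(−Eᵢ/kT) = e^(−0) + e^(−0.30254) + e^(−1.2690) + e^(−1.6599) + e^(−1.8223) = 1.0000 + 0.73894 + 0.28111 + 0.19016 + 0.16165 = 2.3719.
⟨E⟩ = Σ EᵢPᵢ = 0.98880 ×10⁻²¹ J.
S/k_B = ln Z + ⟨E⟩/kT = ln(2.3719) + 0.98880/1.97 = 0.86369 + 0.50193 = 1.37.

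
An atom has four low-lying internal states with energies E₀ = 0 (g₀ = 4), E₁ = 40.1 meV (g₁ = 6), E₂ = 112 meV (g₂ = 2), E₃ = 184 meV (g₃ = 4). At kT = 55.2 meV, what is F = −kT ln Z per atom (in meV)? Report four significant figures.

-109.8 meV

Eᵢ/kT = 0, 0.726449, 2.02899, 3.33333.
Z = Σ gᵢe^(−Eᵢ/kT) = 4·e^(−0) + 6·e^(−0.726449) + 2·e^(−2.02899) + 4·e^(−3.33333) = 4.00000 + 2.90174 + 0.262936 + 0.142696 = 7.30737.
F = −kT ln Z = −55.2 × ln(7.30737) = −55.2 × 1.98888 = -109.8 meV.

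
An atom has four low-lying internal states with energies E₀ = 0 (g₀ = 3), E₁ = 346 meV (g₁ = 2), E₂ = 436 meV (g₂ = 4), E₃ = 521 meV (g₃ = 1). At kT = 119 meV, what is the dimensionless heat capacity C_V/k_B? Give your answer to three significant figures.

Eᵢ/kT = 0, 2.9076, 3.6639, 4.3782.
Z = Σ gᵢe^(−Eᵢ/kT) = 3·e^(−0) + 2·e^(−2.9076) + 4·e^(−3.6639) + 1·e^(−4.3782) = 3.0000 + 0.10921 + 0.10253 + 0.012548 = 3.2243.
⟨E⟩ = 27.611 meV, ⟨E²⟩ = 11156 meV².
C_V/k_B = (⟨E²⟩ − ⟨E⟩²)/(kT)² = (11156 − 762.37)/14161 = 0.734.

0.734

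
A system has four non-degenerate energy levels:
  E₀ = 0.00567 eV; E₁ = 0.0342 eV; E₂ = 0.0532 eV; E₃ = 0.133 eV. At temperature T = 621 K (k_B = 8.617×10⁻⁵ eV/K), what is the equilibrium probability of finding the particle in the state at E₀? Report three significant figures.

k_BT = 8.617×10⁻⁵ × 621 K = 0.053512 eV.
Eᵢ/kT = 0.10596, 0.63911, 0.99417, 2.4854.
Z = Σ e^(−Eᵢ/kT) = e^(−0.10596) + e^(−0.63911) + e^(−0.99417) + e^(−2.4854) = 0.89946 + 0.52776 + 0.37003 + 0.083292 = 1.8805.
P₀ = e^(−E₀/kT) / Z = 0.89946/1.8805 = 0.478.

0.478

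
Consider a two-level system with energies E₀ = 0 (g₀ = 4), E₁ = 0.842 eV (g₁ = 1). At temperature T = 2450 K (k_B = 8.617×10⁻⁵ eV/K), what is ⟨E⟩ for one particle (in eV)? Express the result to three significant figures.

k_BT = 8.617×10⁻⁵ × 2450 K = 0.21112 eV.
Eᵢ/kT = 0, 3.9883.
Z = Σ gᵢe^(−Eᵢ/kT) = 4·e^(−0) + 1·e^(−3.9883) = 4.0000 + 0.018531 = 4.0185.
⟨E⟩ = Σ Eᵢ gᵢe^(−Eᵢ/kT) / Z = (0·4.0000 + 0.842·0.018531) / 4.0185 = 0.00388 eV.

0.00388 eV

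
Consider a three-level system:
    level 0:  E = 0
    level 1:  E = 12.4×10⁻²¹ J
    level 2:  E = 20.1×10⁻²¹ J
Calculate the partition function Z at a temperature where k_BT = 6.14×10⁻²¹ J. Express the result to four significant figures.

Eᵢ/kT = 0, 2.01954, 3.27362.
Z = Σ e^(−Eᵢ/kT) = e^(−0) + e^(−2.01954) + e^(−3.27362) = 1.00000 + 0.132717 + 0.0378691 = 1.17059.

Z = 1.171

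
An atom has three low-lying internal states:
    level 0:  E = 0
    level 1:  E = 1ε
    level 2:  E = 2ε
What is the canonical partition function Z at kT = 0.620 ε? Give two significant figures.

Z = 1.2

Eᵢ/kT = 0, 1.613, 3.226.
Z = Σ e^(−Eᵢ/kT) = e^(−0) + e^(−1.613) + e^(−3.226) = 1.000 + 0.1993 + 0.03972 = 1.239.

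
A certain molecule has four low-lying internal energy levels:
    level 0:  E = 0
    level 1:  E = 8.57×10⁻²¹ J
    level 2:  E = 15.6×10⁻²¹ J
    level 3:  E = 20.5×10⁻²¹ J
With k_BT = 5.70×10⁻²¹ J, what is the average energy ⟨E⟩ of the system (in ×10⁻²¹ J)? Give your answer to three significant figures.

Eᵢ/kT = 0, 1.5035, 2.7368, 3.5965.
Z = Σ e^(−Eᵢ/kT) = e^(−0) + e^(−1.5035) + e^(−2.7368) + e^(−3.5965) = 1.0000 + 0.22235 + 0.064777 + 0.027420 = 1.3145.
⟨E⟩ = Σ Eᵢ e^(−Eᵢ/kT) / Z = (0·1.0000 + 8.57·0.22235 + 15.6·0.064777 + 20.5·0.027420) / 1.3145 = 2.65 ×10⁻²¹ J.

2.65 ×10⁻²¹ J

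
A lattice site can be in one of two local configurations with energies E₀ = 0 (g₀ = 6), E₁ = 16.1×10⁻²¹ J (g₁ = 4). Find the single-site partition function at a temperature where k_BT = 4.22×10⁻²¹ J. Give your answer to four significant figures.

Z = 6.088

Eᵢ/kT = 0, 3.81517.
Z = Σ gᵢe^(−Eᵢ/kT) = 6·e^(−0) + 4·e^(−3.81517) = 6.00000 + 0.0881359 = 6.08814.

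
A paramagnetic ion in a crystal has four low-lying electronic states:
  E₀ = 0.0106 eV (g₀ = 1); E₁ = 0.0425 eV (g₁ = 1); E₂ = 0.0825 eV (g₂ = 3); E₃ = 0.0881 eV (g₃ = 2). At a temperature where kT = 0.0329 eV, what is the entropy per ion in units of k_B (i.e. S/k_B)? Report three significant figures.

Eᵢ/kT = 0.32219, 1.2918, 2.5076, 2.6778.
Z = Σ gᵢe^(−Eᵢ/kT) = 1·e^(−0.32219) + 1·e^(−1.2918) + 3·e^(−2.5076) + 2·e^(−2.6778) = 0.72456 + 0.27478 + 0.24439 + 0.13743 = 1.3812.
⟨E⟩ = Σ EᵢPᵢ = 0.037379 eV.
S/k_B = ln Z + ⟨E⟩/kT = ln(1.3812) + 0.037379/0.0329 = 0.32295 + 1.1361 = 1.46.

1.46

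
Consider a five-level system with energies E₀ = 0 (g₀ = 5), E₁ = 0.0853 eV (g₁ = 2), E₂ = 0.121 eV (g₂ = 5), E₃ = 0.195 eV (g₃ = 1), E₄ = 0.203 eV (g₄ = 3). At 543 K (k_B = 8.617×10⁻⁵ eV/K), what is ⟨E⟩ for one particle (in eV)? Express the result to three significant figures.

k_BT = 8.617×10⁻⁵ × 543 K = 0.046790 eV.
Eᵢ/kT = 0, 1.8230, 2.5860, 4.1676, 4.3385.
Z = Σ gᵢe^(−Eᵢ/kT) = 5·e^(−0) + 2·e^(−1.8230) + 5·e^(−2.5860) + 1·e^(−4.1676) + 3·e^(−4.3385) = 5.0000 + 0.32308 + 0.37660 + 0.015489 + 0.039168 = 5.7543.
⟨E⟩ = Σ Eᵢ gᵢe^(−Eᵢ/kT) / Z = (0·5.0000 + 0.0853·0.32308 + 0.121·0.37660 + 0.195·0.015489 + 0.203·0.039168) / 5.7543 = 0.0146 eV.

0.0146 eV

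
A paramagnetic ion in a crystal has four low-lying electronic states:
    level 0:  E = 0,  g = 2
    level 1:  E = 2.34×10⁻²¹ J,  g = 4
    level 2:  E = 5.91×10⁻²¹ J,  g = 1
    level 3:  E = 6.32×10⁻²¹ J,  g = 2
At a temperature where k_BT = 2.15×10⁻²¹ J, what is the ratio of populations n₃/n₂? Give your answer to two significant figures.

n₃/n₂ = (g₃/g₂) exp[−(E₃−E₂)/kT] = (2/1) × exp(−(0.41 ×10⁻²¹ J)/(2.15 ×10⁻²¹ J)) = (2/1) × exp(-0.1907) = 1.7.

1.7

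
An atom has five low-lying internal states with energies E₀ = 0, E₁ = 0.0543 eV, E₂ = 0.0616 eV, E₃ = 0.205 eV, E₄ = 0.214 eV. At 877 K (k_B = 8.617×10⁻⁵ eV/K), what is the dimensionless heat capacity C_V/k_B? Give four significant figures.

k_BT = 8.617×10⁻⁵ × 877 K = 0.0755711 eV.
Eᵢ/kT = 0, 0.718529, 0.815126, 2.71268, 2.83177.
Z = Σ e^(−Eᵢ/kT) = e^(−0) + e^(−0.718529) + e^(−0.815126) + e^(−2.71268) + e^(−2.83177) = 1.00000 + 0.487469 + 0.442584 + 0.0663587 + 0.0589085 = 2.05532.
⟨E⟩ = 0.0388955 eV, ⟨E²⟩ = 0.00418582 eV².
C_V/k_B = (⟨E²⟩ − ⟨E⟩²)/(kT)² = (0.00418582 − 0.00151286)/0.00571099 = 0.4680.

0.4680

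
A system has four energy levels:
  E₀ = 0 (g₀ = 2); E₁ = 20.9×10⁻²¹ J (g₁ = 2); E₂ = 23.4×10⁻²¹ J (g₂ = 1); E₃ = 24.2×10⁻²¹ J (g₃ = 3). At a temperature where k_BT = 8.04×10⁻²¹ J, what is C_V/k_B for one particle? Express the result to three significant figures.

1.02

Eᵢ/kT = 0, 2.5995, 2.9104, 3.0100.
Z = Σ gᵢe^(−Eᵢ/kT) = 2·e^(−0) + 2·e^(−2.5995) + 1·e^(−2.9104) + 3·e^(−3.0100) = 2.0000 + 0.14862 + 0.054454 + 0.14788 = 2.3510.
⟨E⟩ = 3.3854, ⟨E²⟩ = 77.133.
C_V/k_B = (⟨E²⟩ − ⟨E⟩²)/(kT)² = (77.133 − 11.461)/64.642 = 1.02.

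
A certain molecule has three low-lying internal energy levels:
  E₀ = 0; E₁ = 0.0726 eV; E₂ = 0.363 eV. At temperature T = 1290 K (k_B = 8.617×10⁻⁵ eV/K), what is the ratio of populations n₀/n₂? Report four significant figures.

26.20

k_BT = 8.617×10⁻⁵ × 1290 K = 0.111159 eV.
n₀/n₂ = exp[−(E₀−E₂)/kT] = exp(−(-0.363 eV)/(0.111159 eV)) = exp(3.26559) = 26.20.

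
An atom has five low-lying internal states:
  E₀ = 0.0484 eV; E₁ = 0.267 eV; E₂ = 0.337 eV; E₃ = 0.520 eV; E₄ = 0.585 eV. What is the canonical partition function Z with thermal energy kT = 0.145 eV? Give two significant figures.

Z = 1.0

Eᵢ/kT = 0.3338, 1.841, 2.324, 3.586, 4.034.
Z = Σ e^(−Eᵢ/kT) = e^(−0.3338) + e^(−1.841) + e^(−2.324) + e^(−3.586) + e^(−4.034) = 0.7162 + 0.1587 + 0.09788 + 0.02771 + 0.01770 = 1.018.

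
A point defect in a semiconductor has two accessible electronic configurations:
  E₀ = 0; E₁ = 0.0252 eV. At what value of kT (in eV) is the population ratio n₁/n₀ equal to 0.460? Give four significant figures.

n₁/n₀ = exp[−(E₁−E₀)/kT] = 0.460.
⇒ (E₁−E₀)/kT = ln(1/0.460) = ln(2.17391) = 0.776527.
kT = 0.0252 eV / 0.776527 = 0.03245 eV.

0.03245 eV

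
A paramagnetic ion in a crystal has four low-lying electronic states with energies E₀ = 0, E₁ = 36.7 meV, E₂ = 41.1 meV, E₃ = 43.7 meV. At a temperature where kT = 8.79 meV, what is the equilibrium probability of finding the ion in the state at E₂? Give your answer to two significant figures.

0.0090

Eᵢ/kT = 0, 4.175, 4.676, 4.972.
Z = Σ e^(−Eᵢ/kT) = e^(−0) + e^(−4.175) + e^(−4.676) + e^(−4.972) = 1.000 + 0.01538 + 0.009316 + 0.006929 = 1.032.
P₂ = e^(−E₂/kT) / Z = 0.009316/1.032 = 0.0090.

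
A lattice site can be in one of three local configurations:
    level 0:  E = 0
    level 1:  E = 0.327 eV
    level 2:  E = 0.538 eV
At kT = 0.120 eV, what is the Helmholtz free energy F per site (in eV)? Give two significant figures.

-0.0089 eV

Eᵢ/kT = 0, 2.725, 4.483.
Z = Σ e^(−Eᵢ/kT) = e^(−0) + e^(−2.725) + e^(−4.483) = 1.000 + 0.06555 + 0.01130 = 1.077.
F = −kT ln Z = −0.120 × ln(1.077) = −0.120 × 0.07418 = -0.0089 eV.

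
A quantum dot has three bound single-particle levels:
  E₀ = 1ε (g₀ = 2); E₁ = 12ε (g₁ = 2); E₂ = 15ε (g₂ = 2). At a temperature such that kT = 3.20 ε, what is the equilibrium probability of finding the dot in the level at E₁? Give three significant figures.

Eᵢ/kT = 0.31250, 3.7500, 4.6875.
Z = Σ gᵢe^(−Eᵢ/kT) = 2·e^(−0.31250) + 2·e^(−3.7500) + 2·e^(−4.6875) = 1.4632 + 0.047035 + 0.018419 = 1.5287.
P₁ = g₁ e^(−E₁/kT) / Z = 0.047035/1.5287 = 0.0308.

0.0308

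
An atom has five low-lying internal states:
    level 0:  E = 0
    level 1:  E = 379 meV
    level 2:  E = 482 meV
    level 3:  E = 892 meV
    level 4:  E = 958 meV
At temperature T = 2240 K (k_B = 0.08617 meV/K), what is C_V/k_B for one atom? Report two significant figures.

0.95

k_BT = 0.08617 × 2240 K = 193.0 meV.
Eᵢ/kT = 0, 1.964, 2.497, 4.622, 4.964.
Z = Σ e^(−Eᵢ/kT) = e^(−0) + e^(−1.964) + e^(−2.497) + e^(−4.622) + e^(−4.964) = 1.000 + 0.1403 + 0.08233 + 0.009833 + 0.006985 = 1.239.
⟨E⟩ = 87.42 meV, ⟨E²⟩ = 43190 meV².
C_V/k_B = (⟨E²⟩ − ⟨E⟩²)/(kT)² = (43190 − 7642)/37250 = 0.95.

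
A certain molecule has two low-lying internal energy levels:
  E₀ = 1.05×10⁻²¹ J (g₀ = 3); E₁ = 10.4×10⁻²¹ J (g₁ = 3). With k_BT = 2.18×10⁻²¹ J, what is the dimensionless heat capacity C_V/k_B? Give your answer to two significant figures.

Eᵢ/kT = 0.4817, 4.771.
Z = Σ gᵢe^(−Eᵢ/kT) = 3·e^(−0.4817) + 3·e^(−4.771) = 1.853 + 0.02542 = 1.878.
⟨E⟩ = 1.177, ⟨E²⟩ = 2.552.
C_V/k_B = (⟨E²⟩ − ⟨E⟩²)/(kT)² = (2.552 − 1.385)/4.752 = 0.25.

0.25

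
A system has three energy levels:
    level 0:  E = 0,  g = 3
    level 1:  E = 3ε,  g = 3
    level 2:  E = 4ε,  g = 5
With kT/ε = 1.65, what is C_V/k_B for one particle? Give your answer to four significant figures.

0.8233

Eᵢ/kT = 0, 1.81818, 2.42424.
Z = Σ gᵢe^(−Eᵢ/kT) = 3·e^(−0) + 3·e^(−1.81818) + 5·e^(−2.42424) = 3.00000 + 0.486963 + 0.442727 = 3.92969.
⟨E⟩ = 0.822405 ε, ⟨E²⟩ = 2.91786 ε².
C_V/k_B = (⟨E²⟩ − ⟨E⟩²)/(kT)² = (2.91786 − 0.676350)/2.72250 = 0.8233.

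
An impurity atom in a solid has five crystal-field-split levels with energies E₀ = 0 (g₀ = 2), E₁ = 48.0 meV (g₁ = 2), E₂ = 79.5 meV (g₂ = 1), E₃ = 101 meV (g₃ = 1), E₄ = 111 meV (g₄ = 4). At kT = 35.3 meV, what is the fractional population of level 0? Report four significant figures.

Eᵢ/kT = 0, 1.35977, 2.25212, 2.86119, 3.14448.
Z = Σ gᵢe^(−Eᵢ/kT) = 2·e^(−0) + 2·e^(−1.35977) + 1·e^(−2.25212) + 1·e^(−2.86119) + 4·e^(−3.14448) = 2.00000 + 0.513440 + 0.105176 + 0.0572007 + 0.172357 = 2.84817.
P₀ = g₀ e^(−E₀/kT) / Z = 2.00000/2.84817 = 0.7022.

0.7022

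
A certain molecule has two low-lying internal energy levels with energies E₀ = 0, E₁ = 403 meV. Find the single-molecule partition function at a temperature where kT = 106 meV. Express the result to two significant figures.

Eᵢ/kT = 0, 3.802.
Z = Σ e^(−Eᵢ/kT) = e^(−0) + e^(−3.802) = 1.000 + 0.02233 = 1.022.

Z = 1.0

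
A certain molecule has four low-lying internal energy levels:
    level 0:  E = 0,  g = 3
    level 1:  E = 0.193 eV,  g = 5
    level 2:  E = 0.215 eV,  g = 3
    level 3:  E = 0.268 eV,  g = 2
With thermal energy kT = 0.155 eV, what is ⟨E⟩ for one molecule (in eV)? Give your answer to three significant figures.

0.0963 eV

Eᵢ/kT = 0, 1.2452, 1.3871, 1.7290.
Z = Σ gᵢe^(−Eᵢ/kT) = 3·e^(−0) + 5·e^(−1.2452) + 3·e^(−1.3871) + 2·e^(−1.7290) = 3.0000 + 1.4394 + 0.74940 + 0.35492 = 5.5437.
⟨E⟩ = Σ Eᵢ gᵢe^(−Eᵢ/kT) / Z = (0·3.0000 + 0.193·1.4394 + 0.215·0.74940 + 0.268·0.35492) / 5.5437 = 0.0963 eV.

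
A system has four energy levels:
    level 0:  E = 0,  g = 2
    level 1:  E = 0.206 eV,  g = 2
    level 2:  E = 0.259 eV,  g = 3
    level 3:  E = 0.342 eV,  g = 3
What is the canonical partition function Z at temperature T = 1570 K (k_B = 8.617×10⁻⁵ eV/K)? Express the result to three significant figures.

Z = 3.12

k_BT = 8.617×10⁻⁵ × 1570 K = 0.13529 eV.
Eᵢ/kT = 0, 1.5227, 1.9144, 2.5279.
Z = Σ gᵢe^(−Eᵢ/kT) = 2·e^(−0) + 2·e^(−1.5227) + 3·e^(−1.9144) + 3·e^(−2.5279) = 2.0000 + 0.43624 + 0.44229 + 0.23948 = 3.1180.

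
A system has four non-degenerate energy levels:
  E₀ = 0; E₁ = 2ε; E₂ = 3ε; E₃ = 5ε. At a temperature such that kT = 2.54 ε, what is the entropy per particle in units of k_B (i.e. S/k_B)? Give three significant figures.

1.17

Eᵢ/kT = 0, 0.78740, 1.1811, 1.9685.
Z = Σ e^(−Eᵢ/kT) = e^(−0) + e^(−0.78740) + e^(−1.1811) + e^(−1.9685) = 1.0000 + 0.45503 + 0.30694 + 0.13967 = 1.9016.
⟨E⟩ = Σ EᵢPᵢ = 1.3301 ε.
S/k_B = ln Z + ⟨E⟩/kT = ln(1.9016) + 1.3301/2.54 = 0.64270 + 0.52366 = 1.17.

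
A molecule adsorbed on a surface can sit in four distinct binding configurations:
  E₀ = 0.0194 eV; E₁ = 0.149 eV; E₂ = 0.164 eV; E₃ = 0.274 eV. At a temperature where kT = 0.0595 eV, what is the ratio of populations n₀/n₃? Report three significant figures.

72.2

n₀/n₃ = exp[−(E₀−E₃)/kT] = exp(−(-0.2546 eV)/(0.0595 eV)) = exp(4.2790) = 72.2.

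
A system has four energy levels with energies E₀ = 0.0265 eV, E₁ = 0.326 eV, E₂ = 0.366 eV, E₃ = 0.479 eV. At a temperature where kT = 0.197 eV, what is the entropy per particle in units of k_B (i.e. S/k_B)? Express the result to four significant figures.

Eᵢ/kT = 0.134518, 1.65482, 1.85787, 2.43147.
Z = Σ e^(−Eᵢ/kT) = e^(−0.134518) + e^(−1.65482) + e^(−1.85787) + e^(−2.43147) = 0.874137 + 0.191126 + 0.156005 + 0.0879075 = 1.30918.
⟨E⟩ = Σ EᵢPᵢ = 0.141063 eV.
S/k_B = ln Z + ⟨E⟩/kT = ln(1.30918) + 0.141063/0.197 = 0.269401 + 0.716056 = 0.9855.

0.9855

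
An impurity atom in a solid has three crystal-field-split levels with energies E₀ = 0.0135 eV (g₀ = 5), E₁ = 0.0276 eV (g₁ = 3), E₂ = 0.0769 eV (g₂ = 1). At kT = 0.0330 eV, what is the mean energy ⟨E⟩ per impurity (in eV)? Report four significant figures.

Eᵢ/kT = 0.409091, 0.836364, 2.33030.
Z = Σ gᵢe^(−Eᵢ/kT) = 5·e^(−0.409091) + 3·e^(−0.836364) + 1·e^(−2.33030) = 3.32127 + 1.29985 + 0.0972666 = 4.71839.
⟨E⟩ = Σ Eᵢ gᵢe^(−Eᵢ/kT) / Z = (0.0135·3.32127 + 0.0276·1.29985 + 0.0769·0.0972666) / 4.71839 = 0.01869 eV.

0.01869 eV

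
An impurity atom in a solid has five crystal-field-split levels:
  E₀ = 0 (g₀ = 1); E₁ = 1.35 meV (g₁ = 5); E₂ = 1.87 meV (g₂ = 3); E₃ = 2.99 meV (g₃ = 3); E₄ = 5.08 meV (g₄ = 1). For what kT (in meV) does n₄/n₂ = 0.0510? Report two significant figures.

n₄/n₂ = (g₄/g₂) exp[−(E₄−E₂)/kT] = 0.0510.
⇒ (E₄−E₂)/kT = ln((1/3)/0.0510) = ln(6.536) = 1.877.
kT = 3.21 meV / 1.877 = 1.7 meV.

1.7 meV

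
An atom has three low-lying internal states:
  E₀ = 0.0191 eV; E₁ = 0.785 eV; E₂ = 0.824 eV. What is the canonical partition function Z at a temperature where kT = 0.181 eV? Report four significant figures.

Z = 0.9235

Eᵢ/kT = 0.105525, 4.33702, 4.55249.
Z = Σ e^(−Eᵢ/kT) = e^(−0.105525) + e^(−4.33702) + e^(−4.55249) = 0.899852 + 0.0130754 + 0.0105409 = 0.923468.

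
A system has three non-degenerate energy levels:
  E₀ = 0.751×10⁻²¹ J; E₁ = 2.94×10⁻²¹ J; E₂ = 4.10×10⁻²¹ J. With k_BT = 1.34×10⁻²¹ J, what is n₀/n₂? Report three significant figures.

n₀/n₂ = exp[−(E₀−E₂)/kT] = exp(−(-3.349 ×10⁻²¹ J)/(1.34 ×10⁻²¹ J)) = exp(2.4993) = 12.2.

12.2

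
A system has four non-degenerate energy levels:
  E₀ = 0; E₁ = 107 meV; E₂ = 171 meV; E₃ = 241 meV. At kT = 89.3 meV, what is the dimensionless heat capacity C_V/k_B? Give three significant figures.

0.669

Eᵢ/kT = 0, 1.1982, 1.9149, 2.6988.
Z = Σ e^(−Eᵢ/kT) = e^(−0) + e^(−1.1982) + e^(−1.9149) + e^(−2.6988) = 1.0000 + 0.30174 + 0.14736 + 0.067286 = 1.5164.
⟨E⟩ = 48.602 meV, ⟨E²⟩ = 7696.9 meV².
C_V/k_B = (⟨E²⟩ − ⟨E⟩²)/(kT)² = (7696.9 − 2362.2)/7974.5 = 0.669.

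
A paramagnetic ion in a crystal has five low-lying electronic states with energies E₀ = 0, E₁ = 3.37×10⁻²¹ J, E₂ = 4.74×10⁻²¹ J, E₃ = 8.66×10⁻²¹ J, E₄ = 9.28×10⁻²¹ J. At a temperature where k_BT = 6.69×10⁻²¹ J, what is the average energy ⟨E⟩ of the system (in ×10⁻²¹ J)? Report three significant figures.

Eᵢ/kT = 0, 0.50374, 0.70852, 1.2945, 1.3871.
Z = Σ e^(−Eᵢ/kT) = e^(−0) + e^(−0.50374) + e^(−0.70852) + e^(−1.2945) + e^(−1.3871) = 1.0000 + 0.60427 + 0.49237 + 0.27403 + 0.24980 = 2.6205.
⟨E⟩ = Σ Eᵢ e^(−Eᵢ/kT) / Z = (0·1.0000 + 3.37·0.60427 + 4.74·0.49237 + 8.66·0.27403 + 9.28·0.24980) / 2.6205 = 3.46 ×10⁻²¹ J.

3.46 ×10⁻²¹ J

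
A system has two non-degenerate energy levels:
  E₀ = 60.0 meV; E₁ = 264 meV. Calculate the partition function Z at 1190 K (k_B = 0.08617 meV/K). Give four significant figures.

Z = 0.6332

k_BT = 0.08617 × 1190 K = 102.542 meV.
Eᵢ/kT = 0.585126, 2.57455.
Z = Σ e^(−Eᵢ/kT) = e^(−0.585126) + e^(−2.57455) = 0.557036 + 0.0761881 = 0.633224.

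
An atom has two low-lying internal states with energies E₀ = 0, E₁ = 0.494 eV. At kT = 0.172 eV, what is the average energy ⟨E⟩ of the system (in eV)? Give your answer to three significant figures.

0.0265 eV

Eᵢ/kT = 0, 2.8721.
Z = Σ e^(−Eᵢ/kT) = e^(−0) + e^(−2.8721) = 1.0000 + 0.056580 = 1.0566.
⟨E⟩ = Σ Eᵢ e^(−Eᵢ/kT) / Z = (0·1.0000 + 0.494·0.056580) / 1.0566 = 0.0265 eV.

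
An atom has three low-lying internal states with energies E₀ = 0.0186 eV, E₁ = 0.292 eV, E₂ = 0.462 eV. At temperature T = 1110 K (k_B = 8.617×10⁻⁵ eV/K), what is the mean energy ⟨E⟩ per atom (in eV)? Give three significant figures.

k_BT = 8.617×10⁻⁵ × 1110 K = 0.095649 eV.
Eᵢ/kT = 0.19446, 3.0528, 4.8302.
Z = Σ e^(−Eᵢ/kT) = e^(−0.19446) + e^(−3.0528) + e^(−4.8302) = 0.82328 + 0.047227 + 0.0079849 = 0.87849.
⟨E⟩ = Σ Eᵢ e^(−Eᵢ/kT) / Z = (0.0186·0.82328 + 0.292·0.047227 + 0.462·0.0079849) / 0.87849 = 0.0373 eV.

0.0373 eV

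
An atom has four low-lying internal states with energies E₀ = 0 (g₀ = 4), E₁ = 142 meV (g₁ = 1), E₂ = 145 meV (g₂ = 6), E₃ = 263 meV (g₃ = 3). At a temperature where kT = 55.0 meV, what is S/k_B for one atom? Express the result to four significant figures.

Eᵢ/kT = 0, 2.58182, 2.63636, 4.78182.
Z = Σ gᵢe^(−Eᵢ/kT) = 4·e^(−0) + 1·e^(−2.58182) + 6·e^(−2.63636) + 3·e^(−4.78182) = 4.00000 + 0.0756362 + 0.429729 + 0.0251422 = 4.53051.
⟨E⟩ = Σ EᵢPᵢ = 17.5838 meV.
S/k_B = ln Z + ⟨E⟩/kT = ln(4.53051) + 17.5838/55.0 = 1.51083 + 0.319705 = 1.831.

1.831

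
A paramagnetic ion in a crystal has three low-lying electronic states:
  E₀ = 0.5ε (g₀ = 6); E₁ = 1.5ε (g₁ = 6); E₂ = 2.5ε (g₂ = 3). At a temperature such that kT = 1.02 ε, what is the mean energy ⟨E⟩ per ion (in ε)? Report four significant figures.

Eᵢ/kT = 0.490196, 1.47059, 2.45098.
Z = Σ gᵢe^(−Eᵢ/kT) = 6·e^(−0.490196) + 6·e^(−1.47059) + 3·e^(−2.45098) = 3.67504 + 1.37874 + 0.258627 = 5.31241.
⟨E⟩ = Σ Eᵢ gᵢe^(−Eᵢ/kT) / Z = (0.5·3.67504 + 1.5·1.37874 + 2.5·0.258627) / 5.31241 = 0.8569 ε.

0.8569 ε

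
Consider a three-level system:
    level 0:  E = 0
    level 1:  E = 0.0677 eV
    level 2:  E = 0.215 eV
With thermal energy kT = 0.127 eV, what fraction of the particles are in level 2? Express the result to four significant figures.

0.1039

Eᵢ/kT = 0, 0.533071, 1.69291.
Z = Σ e^(−Eᵢ/kT) = e^(−0) + e^(−0.533071) + e^(−1.69291) = 1.00000 + 0.586800 + 0.183983 = 1.77078.
P₂ = e^(−E₂/kT) / Z = 0.183983/1.77078 = 0.1039.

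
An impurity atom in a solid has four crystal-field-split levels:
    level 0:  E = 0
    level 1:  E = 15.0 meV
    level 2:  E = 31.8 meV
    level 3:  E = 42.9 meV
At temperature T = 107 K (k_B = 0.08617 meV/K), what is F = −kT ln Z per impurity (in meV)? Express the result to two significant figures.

k_BT = 0.08617 × 107 K = 9.220 meV.
Eᵢ/kT = 0, 1.627, 3.449, 4.653.
Z = Σ e^(−Eᵢ/kT) = e^(−0) + e^(−1.627) + e^(−3.449) + e^(−4.653) = 1.000 + 0.1965 + 0.03178 + 0.009533 = 1.238.
F = −kT ln Z = −9.220 × ln(1.238) = −9.220 × 0.2135 = -2.0 meV.

-2.0 meV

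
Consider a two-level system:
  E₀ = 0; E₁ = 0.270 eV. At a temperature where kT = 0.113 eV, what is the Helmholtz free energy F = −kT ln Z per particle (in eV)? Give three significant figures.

Eᵢ/kT = 0, 2.3894.
Z = Σ e^(−Eᵢ/kT) = e^(−0) + e^(−2.3894) = 1.0000 + 0.091685 = 1.0917.
F = −kT ln Z = −0.113 × ln(1.0917) = −0.113 × 0.087736 = -0.00991 eV.

-0.00991 eV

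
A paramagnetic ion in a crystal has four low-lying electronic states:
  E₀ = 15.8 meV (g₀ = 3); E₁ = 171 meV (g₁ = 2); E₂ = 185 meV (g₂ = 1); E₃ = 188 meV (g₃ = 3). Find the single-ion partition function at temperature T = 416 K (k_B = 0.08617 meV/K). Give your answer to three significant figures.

Z = 1.97

k_BT = 0.08617 × 416 K = 35.847 meV.
Eᵢ/kT = 0.44076, 4.7703, 5.1608, 5.2445.
Z = Σ gᵢe^(−Eᵢ/kT) = 3·e^(−0.44076) + 2·e^(−4.7703) + 1·e^(−5.1608) + 3·e^(−5.2445) = 1.9306 + 0.016956 + 0.0057371 + 0.015829 = 1.9691.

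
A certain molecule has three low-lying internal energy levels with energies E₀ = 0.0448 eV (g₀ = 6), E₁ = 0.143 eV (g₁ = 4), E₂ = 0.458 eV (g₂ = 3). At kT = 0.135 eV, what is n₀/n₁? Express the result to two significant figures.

n₀/n₁ = (g₀/g₁) exp[−(E₀−E₁)/kT] = (6/4) × exp(−(-0.0982 eV)/(0.135 eV)) = (6/4) × exp(0.7274) = 3.1.

3.1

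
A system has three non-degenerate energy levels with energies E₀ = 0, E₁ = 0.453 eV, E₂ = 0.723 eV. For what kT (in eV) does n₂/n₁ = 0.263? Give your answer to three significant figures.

0.202 eV

n₂/n₁ = exp[−(E₂−E₁)/kT] = 0.263.
⇒ (E₂−E₁)/kT = ln(1/0.263) = ln(3.8023) = 1.3356.
kT = 0.270 eV / 1.3356 = 0.202 eV.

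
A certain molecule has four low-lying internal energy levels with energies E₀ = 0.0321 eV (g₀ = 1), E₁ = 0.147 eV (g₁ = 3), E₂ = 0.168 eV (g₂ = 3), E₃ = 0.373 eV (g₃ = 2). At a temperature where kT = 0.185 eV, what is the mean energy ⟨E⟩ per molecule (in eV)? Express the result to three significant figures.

Eᵢ/kT = 0.17351, 0.79459, 0.90811, 2.0162.
Z = Σ gᵢe^(−Eᵢ/kT) = 1·e^(−0.17351) + 3·e^(−0.79459) + 3·e^(−0.90811) + 2·e^(−2.0162) = 0.84071 + 1.3553 + 1.2099 + 0.26632 = 3.6722.
⟨E⟩ = Σ Eᵢ gᵢe^(−Eᵢ/kT) / Z = (0.0321·0.84071 + 0.147·1.3553 + 0.168·1.2099 + 0.373·0.26632) / 3.6722 = 0.144 eV.

0.144 eV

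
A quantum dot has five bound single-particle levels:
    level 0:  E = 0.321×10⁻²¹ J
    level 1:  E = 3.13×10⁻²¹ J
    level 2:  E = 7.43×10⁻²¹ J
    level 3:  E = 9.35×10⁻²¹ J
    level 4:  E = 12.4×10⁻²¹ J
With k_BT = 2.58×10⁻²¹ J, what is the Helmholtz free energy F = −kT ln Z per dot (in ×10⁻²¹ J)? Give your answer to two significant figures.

-0.62 ×10⁻²¹ J

Eᵢ/kT = 0.1244, 1.213, 2.880, 3.624, 4.806.
Z = Σ e^(−Eᵢ/kT) = e^(−0.1244) + e^(−1.213) + e^(−2.880) + e^(−3.624) + e^(−4.806) = 0.8830 + 0.2973 + 0.05613 + 0.02668 + 0.008181 = 1.271.
F = −kT ln Z = −2.58 × ln(1.271) = −2.58 × 0.2398 = -0.62 ×10⁻²¹ J.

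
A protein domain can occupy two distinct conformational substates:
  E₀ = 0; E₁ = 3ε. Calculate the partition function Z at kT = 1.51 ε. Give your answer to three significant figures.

Z = 1.14

Eᵢ/kT = 0, 1.9868.
Z = Σ e^(−Eᵢ/kT) = e^(−0) + e^(−1.9868) = 1.0000 + 0.13713 = 1.1371.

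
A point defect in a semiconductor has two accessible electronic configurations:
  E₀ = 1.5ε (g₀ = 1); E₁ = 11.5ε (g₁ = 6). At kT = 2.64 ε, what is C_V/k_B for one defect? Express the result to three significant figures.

Eᵢ/kT = 0.56818, 4.3561.
Z = Σ gᵢe^(−Eᵢ/kT) = 1·e^(−0.56818) + 6·e^(−4.3561) = 0.56656 + 0.076970 = 0.64353.
⟨E⟩ = 2.6961 ε, ⟨E²⟩ = 17.799 ε².
C_V/k_B = (⟨E²⟩ − ⟨E⟩²)/(kT)² = (17.799 − 7.2690)/6.9696 = 1.51.

1.51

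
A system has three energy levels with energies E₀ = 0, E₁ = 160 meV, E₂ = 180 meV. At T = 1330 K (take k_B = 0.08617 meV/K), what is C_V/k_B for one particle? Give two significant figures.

k_BT = 0.08617 × 1330 K = 114.6 meV.
Eᵢ/kT = 0, 1.396, 1.571.
Z = Σ e^(−Eᵢ/kT) = e^(−0) + e^(−1.396) + e^(−1.571) = 1.000 + 0.2476 + 0.2078 = 1.455.
⟨E⟩ = 52.93 meV, ⟨E²⟩ = 8984 meV².
C_V/k_B = (⟨E²⟩ − ⟨E⟩²)/(kT)² = (8984 − 2802)/13130 = 0.47.

0.47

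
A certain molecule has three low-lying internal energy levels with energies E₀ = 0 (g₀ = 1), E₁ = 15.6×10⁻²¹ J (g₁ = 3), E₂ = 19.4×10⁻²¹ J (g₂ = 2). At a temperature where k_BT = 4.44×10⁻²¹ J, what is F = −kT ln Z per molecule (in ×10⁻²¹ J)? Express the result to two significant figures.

-0.48 ×10⁻²¹ J

Eᵢ/kT = 0, 3.514, 4.369.
Z = Σ gᵢe^(−Eᵢ/kT) = 1·e^(−0) + 3·e^(−3.514) + 2·e^(−4.369) = 1.000 + 0.08933 + 0.02533 = 1.115.
F = −kT ln Z = −4.44 × ln(1.115) = −4.44 × 0.1089 = -0.48 ×10⁻²¹ J.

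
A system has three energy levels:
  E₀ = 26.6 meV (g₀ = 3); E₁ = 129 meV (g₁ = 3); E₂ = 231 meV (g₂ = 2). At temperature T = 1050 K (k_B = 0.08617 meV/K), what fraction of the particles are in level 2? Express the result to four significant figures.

0.05002

k_BT = 0.08617 × 1050 K = 90.4785 meV.
Eᵢ/kT = 0.293992, 1.42575, 2.55309.
Z = Σ gᵢe^(−Eᵢ/kT) = 3·e^(−0.293992) + 3·e^(−1.42575) + 2·e^(−2.55309) = 2.23585 + 0.720984 + 0.155682 = 3.11252.
P₂ = g₂ e^(−E₂/kT) / Z = 0.155682/3.11252 = 0.05002.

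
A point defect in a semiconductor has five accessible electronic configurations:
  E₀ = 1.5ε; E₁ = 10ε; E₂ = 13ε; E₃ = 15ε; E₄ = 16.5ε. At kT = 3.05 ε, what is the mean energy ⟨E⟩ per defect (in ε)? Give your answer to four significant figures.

Eᵢ/kT = 0.491803, 3.27869, 4.26230, 4.91803, 5.40984.
Z = Σ e^(−Eᵢ/kT) = e^(−0.491803) + e^(−3.27869) + e^(−4.26230) + e^(−4.91803) + e^(−5.40984) = 0.611523 + 0.0376776 + 0.0140899 + 0.00731352 + 0.00447236 = 0.675076.
⟨E⟩ = Σ Eᵢ e^(−Eᵢ/kT) / Z = (1.5·0.611523 + 10·0.0376776 + 13·0.0140899 + 15·0.00731352 + 16.5·0.00447236) / 0.675076 = 2.460 ε.

2.460 ε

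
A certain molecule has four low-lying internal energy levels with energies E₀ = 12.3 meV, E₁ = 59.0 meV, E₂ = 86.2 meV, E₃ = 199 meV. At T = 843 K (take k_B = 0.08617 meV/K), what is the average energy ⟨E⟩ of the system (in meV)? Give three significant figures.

k_BT = 0.08617 × 843 K = 72.641 meV.
Eᵢ/kT = 0.16933, 0.81221, 1.1867, 2.7395.
Z = Σ e^(−Eᵢ/kT) = e^(−0.16933) + e^(−0.81221) + e^(−1.1867) + e^(−2.7395) = 0.84423 + 0.44388 + 0.30523 + 0.064603 = 1.6579.
⟨E⟩ = Σ Eᵢ e^(−Eᵢ/kT) / Z = (12.3·0.84423 + 59.0·0.44388 + 86.2·0.30523 + 199·0.064603) / 1.6579 = 45.7 meV.

45.7 meV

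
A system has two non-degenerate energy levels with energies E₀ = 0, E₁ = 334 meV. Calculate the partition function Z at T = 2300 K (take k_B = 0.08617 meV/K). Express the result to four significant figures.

k_BT = 0.08617 × 2300 K = 198.191 meV.
Eᵢ/kT = 0, 1.68524.
Z = Σ e^(−Eᵢ/kT) = e^(−0) + e^(−1.68524) = 1.00000 + 0.185400 = 1.18540.

Z = 1.185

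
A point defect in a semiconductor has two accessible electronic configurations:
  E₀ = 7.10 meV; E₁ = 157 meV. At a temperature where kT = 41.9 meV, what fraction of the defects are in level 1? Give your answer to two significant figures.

Eᵢ/kT = 0.1695, 3.747.
Z = Σ e^(−Eᵢ/kT) = e^(−0.1695) + e^(−3.747) = 0.8441 + 0.02359 = 0.8677.
P₁ = e^(−E₁/kT) / Z = 0.02359/0.8677 = 0.027.

0.027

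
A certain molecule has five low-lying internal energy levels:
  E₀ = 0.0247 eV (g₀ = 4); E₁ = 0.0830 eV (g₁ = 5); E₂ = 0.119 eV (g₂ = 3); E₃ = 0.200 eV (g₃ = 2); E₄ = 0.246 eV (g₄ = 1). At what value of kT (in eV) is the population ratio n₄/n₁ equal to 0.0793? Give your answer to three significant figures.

0.176 eV

n₄/n₁ = (g₄/g₁) exp[−(E₄−E₁)/kT] = 0.0793.
⇒ (E₄−E₁)/kT = ln((1/5)/0.0793) = ln(2.5221) = 0.92509.
kT = 0.1630 eV / 0.92509 = 0.176 eV.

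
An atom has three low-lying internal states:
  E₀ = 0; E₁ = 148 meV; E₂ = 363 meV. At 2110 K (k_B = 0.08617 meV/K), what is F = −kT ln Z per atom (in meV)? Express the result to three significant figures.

-83.0 meV

k_BT = 0.08617 × 2110 K = 181.82 meV.
Eᵢ/kT = 0, 0.81399, 1.9965.
Z = Σ e^(−Eᵢ/kT) = e^(−0) + e^(−0.81399) + e^(−1.9965) = 1.0000 + 0.44309 + 0.13581 = 1.5789.
F = −kT ln Z = −181.82 × ln(1.5789) = −181.82 × 0.45673 = -83.0 meV.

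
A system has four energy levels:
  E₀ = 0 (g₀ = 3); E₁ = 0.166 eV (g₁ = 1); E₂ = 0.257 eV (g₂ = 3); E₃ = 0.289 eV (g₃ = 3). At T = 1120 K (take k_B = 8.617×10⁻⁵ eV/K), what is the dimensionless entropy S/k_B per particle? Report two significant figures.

1.6

k_BT = 8.617×10⁻⁵ × 1120 K = 0.09651 eV.
Eᵢ/kT = 0, 1.720, 2.663, 2.995.
Z = Σ gᵢe^(−Eᵢ/kT) = 3·e^(−0) + 1·e^(−1.720) + 3·e^(−2.663) + 3·e^(−2.995) = 3.000 + 0.1791 + 0.2092 + 0.1501 = 3.538.
⟨E⟩ = Σ EᵢPᵢ = 0.03586 eV.
S/k_B = ln Z + ⟨E⟩/kT = ln(3.538) + 0.03586/0.09651 = 1.264 + 0.3716 = 1.6.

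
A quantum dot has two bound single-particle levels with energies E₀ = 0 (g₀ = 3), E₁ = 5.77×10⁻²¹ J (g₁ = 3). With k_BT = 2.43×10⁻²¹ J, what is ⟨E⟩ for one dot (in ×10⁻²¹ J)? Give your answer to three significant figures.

Eᵢ/kT = 0, 2.3745.
Z = Σ gᵢe^(−Eᵢ/kT) = 3·e^(−0) + 3·e^(−2.3745) = 3.0000 + 0.27918 = 3.2792.
⟨E⟩ = Σ Eᵢ gᵢe^(−Eᵢ/kT) / Z = (0·3.0000 + 5.77·0.27918) / 3.2792 = 0.491 ×10⁻²¹ J.

0.491 ×10⁻²¹ J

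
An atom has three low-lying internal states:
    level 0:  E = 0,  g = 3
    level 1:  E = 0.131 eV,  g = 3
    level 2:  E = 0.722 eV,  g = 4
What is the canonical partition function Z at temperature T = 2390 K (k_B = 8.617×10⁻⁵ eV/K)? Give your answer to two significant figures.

Z = 4.7

k_BT = 8.617×10⁻⁵ × 2390 K = 0.2059 eV.
Eᵢ/kT = 0, 0.6362, 3.507.
Z = Σ gᵢe^(−Eᵢ/kT) = 3·e^(−0) + 3·e^(−0.6362) + 4·e^(−3.507) = 3.000 + 1.588 + 0.1199 = 4.708.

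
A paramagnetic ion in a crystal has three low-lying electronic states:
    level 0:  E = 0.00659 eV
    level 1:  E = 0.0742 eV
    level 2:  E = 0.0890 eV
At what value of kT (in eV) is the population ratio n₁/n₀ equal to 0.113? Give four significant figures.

0.03101 eV

n₁/n₀ = exp[−(E₁−E₀)/kT] = 0.113.
⇒ (E₁−E₀)/kT = ln(1/0.113) = ln(8.84956) = 2.18037.
kT = 0.06761 eV / 2.18037 = 0.03101 eV.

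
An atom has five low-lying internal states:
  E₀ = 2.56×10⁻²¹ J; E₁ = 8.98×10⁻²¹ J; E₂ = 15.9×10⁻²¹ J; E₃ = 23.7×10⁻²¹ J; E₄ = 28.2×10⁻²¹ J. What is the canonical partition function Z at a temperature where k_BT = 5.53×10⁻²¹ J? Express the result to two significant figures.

Z = 0.90

Eᵢ/kT = 0.4629, 1.624, 2.875, 4.286, 5.099.
Z = Σ e^(−Eᵢ/kT) = e^(−0.4629) + e^(−1.624) + e^(−2.875) + e^(−4.286) + e^(−5.099) = 0.6295 + 0.1971 + 0.05642 + 0.01376 + 0.006103 = 0.9029.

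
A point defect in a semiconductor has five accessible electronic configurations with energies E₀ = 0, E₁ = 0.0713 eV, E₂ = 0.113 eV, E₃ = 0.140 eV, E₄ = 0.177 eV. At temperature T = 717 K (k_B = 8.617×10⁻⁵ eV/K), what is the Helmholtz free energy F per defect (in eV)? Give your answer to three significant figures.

-0.0304 eV

k_BT = 8.617×10⁻⁵ × 717 K = 0.061784 eV.
Eᵢ/kT = 0, 1.1540, 1.8290, 2.2660, 2.8648.
Z = Σ e^(−Eᵢ/kT) = e^(−0) + e^(−1.1540) + e^(−1.8290) + e^(−2.2660) + e^(−2.8648) = 1.0000 + 0.31537 + 0.16057 + 0.10373 + 0.056995 = 1.6367.
F = −kT ln Z = −0.061784 × ln(1.6367) = −0.061784 × 0.49268 = -0.0304 eV.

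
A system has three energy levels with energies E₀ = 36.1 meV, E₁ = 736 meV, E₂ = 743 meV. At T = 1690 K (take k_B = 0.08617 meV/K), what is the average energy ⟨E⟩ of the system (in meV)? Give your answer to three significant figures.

47.2 meV

k_BT = 0.08617 × 1690 K = 145.63 meV.
Eᵢ/kT = 0.24789, 5.0539, 5.1020.
Z = Σ e^(−Eᵢ/kT) = e^(−0.24789) + e^(−5.0539) + e^(−5.1020) = 0.78045 + 0.0063844 + 0.0060846 = 0.79292.
⟨E⟩ = Σ Eᵢ e^(−Eᵢ/kT) / Z = (36.1·0.78045 + 736·0.0063844 + 743·0.0060846) / 0.79292 = 47.2 meV.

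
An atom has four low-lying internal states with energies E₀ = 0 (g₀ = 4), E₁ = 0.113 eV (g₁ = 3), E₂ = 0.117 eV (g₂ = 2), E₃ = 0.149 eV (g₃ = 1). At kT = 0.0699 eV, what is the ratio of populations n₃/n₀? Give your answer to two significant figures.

0.030

n₃/n₀ = (g₃/g₀) exp[−(E₃−E₀)/kT] = (1/4) × exp(−(0.149 eV)/(0.0699 eV)) = (1/4) × exp(-2.132) = 0.030.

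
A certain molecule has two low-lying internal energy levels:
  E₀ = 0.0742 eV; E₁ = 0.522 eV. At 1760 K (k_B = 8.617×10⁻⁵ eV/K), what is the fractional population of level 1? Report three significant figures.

0.0496

k_BT = 8.617×10⁻⁵ × 1760 K = 0.15166 eV.
Eᵢ/kT = 0.48925, 3.4419.
Z = Σ e^(−Eᵢ/kT) = e^(−0.48925) + e^(−3.4419) = 0.61309 + 0.032004 = 0.64509.
P₁ = e^(−E₁/kT) / Z = 0.032004/0.64509 = 0.0496.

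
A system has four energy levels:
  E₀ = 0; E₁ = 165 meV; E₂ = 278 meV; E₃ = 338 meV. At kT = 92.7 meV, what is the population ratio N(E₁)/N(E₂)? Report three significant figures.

n₁/n₂ = exp[−(E₁−E₂)/kT] = exp(−(-113 meV)/(92.7 meV)) = exp(1.2190) = 3.38.

3.38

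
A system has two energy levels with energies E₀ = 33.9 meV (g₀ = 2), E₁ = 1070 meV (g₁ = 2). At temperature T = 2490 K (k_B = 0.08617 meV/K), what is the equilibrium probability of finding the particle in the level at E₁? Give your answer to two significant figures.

0.0079

k_BT = 0.08617 × 2490 K = 214.6 meV.
Eᵢ/kT = 0.1580, 4.986.
Z = Σ gᵢe^(−Eᵢ/kT) = 2·e^(−0.1580) + 2·e^(−4.986) = 1.708 + 0.01367 = 1.722.
P₁ = g₁ e^(−E₁/kT) / Z = 0.01367/1.722 = 0.0079.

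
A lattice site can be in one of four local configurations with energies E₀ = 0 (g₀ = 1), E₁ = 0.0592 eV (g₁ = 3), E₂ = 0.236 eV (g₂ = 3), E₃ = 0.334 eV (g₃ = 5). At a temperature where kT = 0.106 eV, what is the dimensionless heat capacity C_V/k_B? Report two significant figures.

0.79

Eᵢ/kT = 0, 0.5585, 2.226, 3.151.
Z = Σ gᵢe^(−Eᵢ/kT) = 1·e^(−0) + 3·e^(−0.5585) + 3·e^(−2.226) + 5·e^(−3.151) = 1.000 + 1.716 + 0.3239 + 0.2140 = 3.254.
⟨E⟩ = 0.07668 eV, ⟨E²⟩ = 0.01473 eV².
C_V/k_B = (⟨E²⟩ − ⟨E⟩²)/(kT)² = (0.01473 − 0.005880)/0.01124 = 0.79.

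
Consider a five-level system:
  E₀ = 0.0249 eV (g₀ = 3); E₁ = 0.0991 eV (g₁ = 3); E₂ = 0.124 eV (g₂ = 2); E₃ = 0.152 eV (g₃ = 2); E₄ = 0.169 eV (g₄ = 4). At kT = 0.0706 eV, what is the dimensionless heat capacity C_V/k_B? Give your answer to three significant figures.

0.586

Eᵢ/kT = 0.35269, 1.4037, 1.7564, 2.1530, 2.3938.
Z = Σ gᵢe^(−Eᵢ/kT) = 3·e^(−0.35269) + 3·e^(−1.4037) + 2·e^(−1.7564) + 2·e^(−2.1530) + 4·e^(−2.3938) = 2.1084 + 0.73706 + 0.34533 + 0.23227 + 0.36513 = 3.7882.
⟨E⟩ = 0.070053 eV, ⟨E²⟩ = 0.0078270 eV².
C_V/k_B = (⟨E²⟩ − ⟨E⟩²)/(kT)² = (0.0078270 − 0.0049074)/0.0049844 = 0.586.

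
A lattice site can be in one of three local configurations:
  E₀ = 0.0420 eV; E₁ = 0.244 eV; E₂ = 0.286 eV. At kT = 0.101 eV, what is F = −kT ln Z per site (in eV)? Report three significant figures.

Eᵢ/kT = 0.41584, 2.4158, 2.8317.
Z = Σ e^(−Eᵢ/kT) = e^(−0.41584) + e^(−2.4158) + e^(−2.8317) = 0.65979 + 0.089296 + 0.058913 = 0.80800.
F = −kT ln Z = −0.101 × ln(0.80800) = −0.101 × -0.21319 = 0.0215 eV.

0.0215 eV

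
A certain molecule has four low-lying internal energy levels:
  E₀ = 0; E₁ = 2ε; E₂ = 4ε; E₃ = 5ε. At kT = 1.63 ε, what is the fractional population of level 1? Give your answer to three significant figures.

0.206

Eᵢ/kT = 0, 1.2270, 2.4540, 3.0675.
Z = Σ e^(−Eᵢ/kT) = e^(−0) + e^(−1.2270) + e^(−2.4540) + e^(−3.0675) = 1.0000 + 0.29317 + 0.085949 + 0.046537 = 1.4257.
P₁ = e^(−E₁/kT) / Z = 0.29317/1.4257 = 0.206.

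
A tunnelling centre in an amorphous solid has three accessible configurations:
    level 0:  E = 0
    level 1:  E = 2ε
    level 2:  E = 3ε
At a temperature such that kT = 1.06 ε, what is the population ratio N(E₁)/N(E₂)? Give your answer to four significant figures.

2.569

n₁/n₂ = exp[−(E₁−E₂)/kT] = exp(−(-1ε)/(1.06ε)) = exp(0.943396) = 2.569.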